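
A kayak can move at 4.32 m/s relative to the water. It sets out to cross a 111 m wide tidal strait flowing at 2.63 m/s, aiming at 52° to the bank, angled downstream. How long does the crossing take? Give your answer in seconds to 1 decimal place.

The component of the kayak's velocity perpendicular to the bank is 4.32 × sin 52° = 3.404 m/s.
The current is parallel to the bank, so it does not affect the crossing time.
Time = 111 / 3.404 = 32.607 s.

32.6 s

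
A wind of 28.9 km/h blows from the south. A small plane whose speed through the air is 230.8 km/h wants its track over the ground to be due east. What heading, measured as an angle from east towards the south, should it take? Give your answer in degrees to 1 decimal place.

The wind pushes perpendicular to the desired track; the heading must have a component into the wind equal to 28.9 km/h: 230.8 sin θ = 28.9.
sin θ = 0.1252, so θ = 7.193°.

7.2°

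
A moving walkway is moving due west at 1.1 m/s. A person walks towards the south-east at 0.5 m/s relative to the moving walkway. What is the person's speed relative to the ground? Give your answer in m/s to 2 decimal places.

Taking east as x and north as y: moving walkway velocity = (-1.100, 0.000) m/s; person velocity relative to moving walkway = (0.354, -0.354) m/s.
Velocity relative to ground = (-1.100, 0.000) + (0.354, -0.354) = (-0.746, -0.354) m/s.
Speed = |(-0.746, -0.354)| = 0.826 m/s.

0.83 m/s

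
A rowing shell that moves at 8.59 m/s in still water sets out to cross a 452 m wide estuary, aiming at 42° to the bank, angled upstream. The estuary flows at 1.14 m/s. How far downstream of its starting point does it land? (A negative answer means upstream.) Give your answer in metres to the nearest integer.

-412 m

Perpendicular speed = 5.748 m/s; crossing time = 452 / 5.748 = 78.638 s.
Net downstream speed = -5.244 m/s.
Drift = -5.244 × 78.638 = -412.349 m (upstream).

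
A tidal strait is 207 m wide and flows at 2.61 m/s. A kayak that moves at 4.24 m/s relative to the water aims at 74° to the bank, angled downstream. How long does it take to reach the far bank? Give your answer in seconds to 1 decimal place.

The component of the kayak's velocity perpendicular to the bank is 4.24 × sin 74° = 4.076 m/s.
The flow acts along the bank and has no component across it.
Time = 207 / 4.076 = 50.788 s.

50.8 s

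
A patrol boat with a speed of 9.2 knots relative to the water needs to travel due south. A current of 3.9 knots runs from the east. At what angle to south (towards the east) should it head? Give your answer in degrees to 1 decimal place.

The current pushes perpendicular to the desired track; the heading must have a component into the current equal to 3.9 knots: 9.2 sin θ = 3.9.
sin θ = 0.4239, so θ = 25.082°.

25.1°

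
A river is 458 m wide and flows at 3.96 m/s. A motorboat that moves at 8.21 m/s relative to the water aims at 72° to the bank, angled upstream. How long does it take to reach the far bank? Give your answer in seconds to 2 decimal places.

58.66 s

The component of the motorboat's velocity perpendicular to the bank is 8.21 × sin 72° = 7.808 m/s.
The current is parallel to the bank, so it does not affect the crossing time.
Time = 458 / 7.808 = 58.656 s.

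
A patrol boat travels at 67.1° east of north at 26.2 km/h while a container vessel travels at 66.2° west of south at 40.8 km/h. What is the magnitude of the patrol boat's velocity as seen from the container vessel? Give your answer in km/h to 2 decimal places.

67.00 km/h

Taking east as x and north as y: patrol boat velocity = (24.135, 10.195) km/h; container vessel velocity = (-37.330, -16.465) km/h.
Velocity of patrol boat relative to container vessel = (24.135, 10.195) − (-37.330, -16.465) = (61.465, 26.660) km/h.
Magnitude = |(61.465, 26.660)| = 66.998 km/h.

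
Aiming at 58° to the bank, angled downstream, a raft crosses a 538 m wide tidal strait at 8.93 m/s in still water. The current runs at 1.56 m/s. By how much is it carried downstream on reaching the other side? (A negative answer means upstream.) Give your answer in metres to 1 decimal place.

Perpendicular speed = 7.573 m/s; crossing time = 538 / 7.573 = 71.041 s.
Net downstream speed = 6.292 m/s.
Drift = 6.292 × 71.041 = 447.004 m (downstream).

447.0 m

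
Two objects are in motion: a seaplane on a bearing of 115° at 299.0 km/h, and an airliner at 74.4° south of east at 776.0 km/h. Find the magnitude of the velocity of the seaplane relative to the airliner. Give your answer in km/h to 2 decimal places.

624.17 km/h

Taking east as x and north as y: seaplane velocity = (270.986, -126.363) km/h; airliner velocity = (208.682, -747.414) km/h.
Velocity of seaplane relative to airliner = (270.986, -126.363) − (208.682, -747.414) = (62.304, 621.051) km/h.
Magnitude = |(62.304, 621.051)| = 624.169 km/h.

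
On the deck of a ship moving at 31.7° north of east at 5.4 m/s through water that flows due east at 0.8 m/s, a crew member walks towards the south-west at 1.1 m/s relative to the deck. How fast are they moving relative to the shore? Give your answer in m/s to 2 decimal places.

In east/north components (m/s): crew member relative to ship = (-0.778, -0.778); ship relative to water = (4.594, 2.838); water relative to ground = (0.800, 0.000).
Sum = (4.617, 2.060) m/s.
Speed = |(4.617, 2.060)| = 5.055 m/s.

5.06 m/s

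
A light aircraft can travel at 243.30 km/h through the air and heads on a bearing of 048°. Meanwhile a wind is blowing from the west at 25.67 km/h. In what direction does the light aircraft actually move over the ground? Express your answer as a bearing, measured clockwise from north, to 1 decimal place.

Taking east as x and north as y: velocity relative to the air = (180.807, 162.799) km/h; the air relative to ground = (25.670, 0.000) km/h.
Velocity relative to ground = (180.807, 162.799) + (25.670, 0.000) = (206.477, 162.799) km/h.
Bearing = atan2(206.48, 162.80) = 51.75° clockwise from north.

051.7°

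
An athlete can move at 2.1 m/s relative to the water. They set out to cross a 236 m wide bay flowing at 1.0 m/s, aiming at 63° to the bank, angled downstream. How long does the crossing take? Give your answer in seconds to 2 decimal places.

126.13 s

The component of the athlete's velocity perpendicular to the bank is 2.1 × sin 63° = 1.871 m/s.
The flow acts along the bank and has no component across it.
Time = 236 / 1.871 = 126.128 s.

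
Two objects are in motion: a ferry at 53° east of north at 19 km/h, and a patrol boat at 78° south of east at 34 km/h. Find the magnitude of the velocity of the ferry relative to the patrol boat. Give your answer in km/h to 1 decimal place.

Taking east as x and north as y: ferry velocity = (15.174, 11.434) km/h; patrol boat velocity = (7.069, -33.257) km/h.
Velocity of ferry relative to patrol boat = (15.174, 11.434) − (7.069, -33.257) = (8.105, 44.692) km/h.
Magnitude = |(8.105, 44.692)| = 45.421 km/h.

45.4 km/h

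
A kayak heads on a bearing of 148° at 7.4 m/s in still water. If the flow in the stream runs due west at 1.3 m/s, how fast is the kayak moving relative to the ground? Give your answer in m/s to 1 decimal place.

6.8 m/s

Taking east as x and north as y: velocity relative to the water = (3.921, -6.276) m/s; the water relative to ground = (-1.300, 0.000) m/s.
Velocity relative to ground = (3.921, -6.276) + (-1.300, 0.000) = (2.621, -6.276) m/s.
Speed = |(2.621, -6.276)| = 6.801 m/s.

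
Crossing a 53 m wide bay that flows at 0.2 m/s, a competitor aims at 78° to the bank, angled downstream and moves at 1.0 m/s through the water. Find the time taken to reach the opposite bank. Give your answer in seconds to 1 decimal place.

54.2 s

The component of the competitor's velocity perpendicular to the bank is 1.0 × sin 78° = 0.978 m/s.
The current is parallel to the bank, so it does not affect the crossing time.
Time = 53 / 0.978 = 54.184 s.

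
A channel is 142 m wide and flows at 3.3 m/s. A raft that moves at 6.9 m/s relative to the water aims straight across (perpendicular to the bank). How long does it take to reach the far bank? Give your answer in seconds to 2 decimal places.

The component of the raft's velocity perpendicular to the bank is 6.9 m/s.
The current is parallel to the bank, so it does not affect the crossing time.
Time = 142 / 6.900 = 20.580 s.

20.58 s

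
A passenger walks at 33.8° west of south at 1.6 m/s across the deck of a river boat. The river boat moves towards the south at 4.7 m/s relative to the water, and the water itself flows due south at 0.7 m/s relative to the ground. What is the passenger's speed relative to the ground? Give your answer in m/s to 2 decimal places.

6.79 m/s

In east/north components (m/s): passenger relative to river boat = (-0.890, -1.330); river boat relative to water = (0.000, -4.700); water relative to ground = (0.000, -0.700).
Sum = (-0.890, -6.730) m/s.
Speed = |(-0.890, -6.730)| = 6.788 m/s.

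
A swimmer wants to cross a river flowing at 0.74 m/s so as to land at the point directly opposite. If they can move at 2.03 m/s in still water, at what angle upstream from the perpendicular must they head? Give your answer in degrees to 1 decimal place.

21.4°

To cancel the current, the upstream component of the swimmer's velocity must equal the flow: 2.03 sin θ = 0.74.
sin θ = 0.74 / 2.03 = 0.3645.
θ = arcsin(0.3645) = 21.379°.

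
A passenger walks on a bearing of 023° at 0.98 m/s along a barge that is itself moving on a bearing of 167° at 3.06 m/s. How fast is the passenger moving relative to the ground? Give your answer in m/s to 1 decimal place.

2.3 m/s

Taking east as x and north as y: barge velocity = (0.688, -2.982) m/s; passenger velocity relative to barge = (0.383, 0.902) m/s.
Velocity relative to ground = (0.688, -2.982) + (0.383, 0.902) = (1.071, -2.079) m/s.
Speed = |(1.071, -2.079)| = 2.339 m/s.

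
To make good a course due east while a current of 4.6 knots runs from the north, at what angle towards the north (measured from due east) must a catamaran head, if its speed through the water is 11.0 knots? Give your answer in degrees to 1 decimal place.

24.7°

The current pushes perpendicular to the desired track; the heading must have a component into the current equal to 4.6 knots: 11.0 sin θ = 4.6.
sin θ = 0.4182, so θ = 24.720°.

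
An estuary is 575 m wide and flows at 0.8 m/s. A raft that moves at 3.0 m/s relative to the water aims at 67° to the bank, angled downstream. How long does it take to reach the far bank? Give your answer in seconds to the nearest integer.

208 s

The component of the raft's velocity perpendicular to the bank is 3.0 × sin 67° = 2.762 m/s.
Only the cross-stream component determines the crossing time; the current contributes nothing perpendicular to the bank.
Time = 575 / 2.762 = 208.219 s.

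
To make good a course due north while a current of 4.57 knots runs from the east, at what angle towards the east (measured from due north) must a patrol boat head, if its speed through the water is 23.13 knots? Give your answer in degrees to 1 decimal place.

11.4°

The current pushes perpendicular to the desired track; the heading must have a component into the current equal to 4.57 knots: 23.13 sin θ = 4.57.
sin θ = 0.1976, so θ = 11.395°.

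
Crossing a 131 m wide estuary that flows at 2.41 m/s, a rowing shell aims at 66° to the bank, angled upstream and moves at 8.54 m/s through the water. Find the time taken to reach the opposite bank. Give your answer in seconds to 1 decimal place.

16.8 s

The component of the rowing shell's velocity perpendicular to the bank is 8.54 × sin 66° = 7.802 m/s.
The flow acts along the bank and has no component across it.
Time = 131 / 7.802 = 16.791 s.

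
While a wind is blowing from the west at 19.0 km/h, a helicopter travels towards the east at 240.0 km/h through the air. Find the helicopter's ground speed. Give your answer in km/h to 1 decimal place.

259.0 km/h

Taking east as x and north as y: velocity relative to the air = (240.000, 0.000) km/h; the air relative to ground = (19.000, 0.000) km/h.
Velocity relative to ground = (240.000, 0.000) + (19.000, 0.000) = (259.000, 0.000) km/h.
Speed = |(259.000, 0.000)| = 259.000 km/h.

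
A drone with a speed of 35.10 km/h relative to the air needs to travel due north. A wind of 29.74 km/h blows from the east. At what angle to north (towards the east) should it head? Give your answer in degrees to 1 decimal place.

The wind pushes perpendicular to the desired track; the heading must have a component into the wind equal to 29.74 km/h: 35.10 sin θ = 29.74.
sin θ = 0.8473, so θ = 57.918°.

57.9°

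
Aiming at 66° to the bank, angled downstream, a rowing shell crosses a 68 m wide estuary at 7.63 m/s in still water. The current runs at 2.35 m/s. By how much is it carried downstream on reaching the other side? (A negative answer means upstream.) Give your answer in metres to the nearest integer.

Perpendicular speed = 6.970 m/s; crossing time = 68 / 6.970 = 9.756 s.
Net downstream speed = 5.453 m/s.
Drift = 5.453 × 9.756 = 53.201 m (downstream).

53 m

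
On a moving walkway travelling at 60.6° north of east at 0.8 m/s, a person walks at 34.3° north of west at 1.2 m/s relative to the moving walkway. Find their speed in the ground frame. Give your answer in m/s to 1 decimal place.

1.5 m/s

Taking east as x and north as y: moving walkway velocity = (0.393, 0.697) m/s; person velocity relative to moving walkway = (-0.991, 0.676) m/s.
Velocity relative to ground = (0.393, 0.697) + (-0.991, 0.676) = (-0.599, 1.373) m/s.
Speed = |(-0.599, 1.373)| = 1.498 m/s.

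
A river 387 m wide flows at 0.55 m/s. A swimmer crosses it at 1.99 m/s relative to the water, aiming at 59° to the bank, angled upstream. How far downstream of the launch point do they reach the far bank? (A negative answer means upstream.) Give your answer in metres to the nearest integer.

Perpendicular speed = 1.706 m/s; crossing time = 387 / 1.706 = 226.878 s.
Net downstream speed = -0.475 m/s.
Drift = -0.475 × 226.878 = -107.750 m (upstream).

-108 m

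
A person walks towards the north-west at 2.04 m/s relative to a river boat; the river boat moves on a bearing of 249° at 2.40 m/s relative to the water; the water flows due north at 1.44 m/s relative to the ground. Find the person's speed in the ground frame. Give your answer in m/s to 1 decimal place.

In east/north components (m/s): person relative to river boat = (-1.442, 1.442); river boat relative to water = (-2.241, -0.860); water relative to ground = (0.000, 1.440).
Sum = (-3.683, 2.022) m/s.
Speed = |(-3.683, 2.022)| = 4.202 m/s.

4.2 m/s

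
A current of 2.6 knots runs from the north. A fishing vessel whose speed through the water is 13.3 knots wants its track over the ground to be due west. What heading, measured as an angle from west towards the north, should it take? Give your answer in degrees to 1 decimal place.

The current pushes perpendicular to the desired track; the heading must have a component into the current equal to 2.6 knots: 13.3 sin θ = 2.6.
sin θ = 0.1955, so θ = 11.273°.

11.3°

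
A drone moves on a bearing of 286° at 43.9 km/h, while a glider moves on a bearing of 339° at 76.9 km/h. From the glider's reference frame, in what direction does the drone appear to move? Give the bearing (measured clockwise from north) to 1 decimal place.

Taking east as x and north as y: drone velocity = (-42.199, 12.100) km/h; glider velocity = (-27.558, 71.792) km/h.
Velocity of drone relative to glider = (-42.199, 12.100) − (-27.558, 71.792) = (-14.641, -59.692) km/h.
Bearing = atan2(-14.64, -59.69) = 193.78° clockwise from north.

193.8°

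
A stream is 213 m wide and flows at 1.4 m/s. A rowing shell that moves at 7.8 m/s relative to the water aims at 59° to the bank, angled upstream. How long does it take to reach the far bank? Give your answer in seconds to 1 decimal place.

31.9 s

The component of the rowing shell's velocity perpendicular to the bank is 7.8 × sin 59° = 6.686 m/s.
The flow acts along the bank and has no component across it.
Time = 213 / 6.686 = 31.858 s.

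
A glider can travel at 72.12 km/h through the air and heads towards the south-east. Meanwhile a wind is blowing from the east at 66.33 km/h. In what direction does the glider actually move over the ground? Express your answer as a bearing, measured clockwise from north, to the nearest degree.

Taking east as x and north as y: velocity relative to the air = (50.997, -50.997) km/h; the air relative to ground = (-66.330, 0.000) km/h.
Velocity relative to ground = (50.997, -50.997) + (-66.330, 0.000) = (-15.333, -50.997) km/h.
Bearing = atan2(-15.33, -51.00) = 196.73° clockwise from north.

197°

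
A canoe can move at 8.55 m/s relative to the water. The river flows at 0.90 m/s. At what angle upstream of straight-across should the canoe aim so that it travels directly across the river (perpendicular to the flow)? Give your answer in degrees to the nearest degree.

To cancel the current, the upstream component of the canoe's velocity must equal the flow: 8.55 sin θ = 0.90.
sin θ = 0.90 / 8.55 = 0.1053.
θ = arcsin(0.1053) = 6.042°.

6°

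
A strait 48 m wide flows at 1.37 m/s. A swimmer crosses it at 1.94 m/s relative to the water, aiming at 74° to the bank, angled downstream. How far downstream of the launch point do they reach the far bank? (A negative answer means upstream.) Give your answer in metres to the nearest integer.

49 m

Perpendicular speed = 1.865 m/s; crossing time = 48 / 1.865 = 25.739 s.
Net downstream speed = 1.905 m/s.
Drift = 1.905 × 25.739 = 49.027 m (downstream).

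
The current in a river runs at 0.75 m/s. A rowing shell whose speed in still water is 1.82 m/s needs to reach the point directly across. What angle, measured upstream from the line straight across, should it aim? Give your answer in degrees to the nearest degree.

24°

To cancel the current, the upstream component of the rowing shell's velocity must equal the flow: 1.82 sin θ = 0.75.
sin θ = 0.75 / 1.82 = 0.4121.
θ = arcsin(0.4121) = 24.336°.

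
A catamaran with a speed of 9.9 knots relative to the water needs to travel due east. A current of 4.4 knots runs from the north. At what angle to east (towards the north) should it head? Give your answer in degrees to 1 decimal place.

The current pushes perpendicular to the desired track; the heading must have a component into the current equal to 4.4 knots: 9.9 sin θ = 4.4.
sin θ = 0.4444, so θ = 26.388°.

26.4°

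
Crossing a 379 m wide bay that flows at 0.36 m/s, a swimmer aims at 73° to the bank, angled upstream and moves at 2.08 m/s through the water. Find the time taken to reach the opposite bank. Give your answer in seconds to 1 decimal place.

190.5 s

The component of the swimmer's velocity perpendicular to the bank is 2.08 × sin 73° = 1.989 m/s.
Only the cross-stream component determines the crossing time; the current contributes nothing perpendicular to the bank.
Time = 379 / 1.989 = 190.537 s.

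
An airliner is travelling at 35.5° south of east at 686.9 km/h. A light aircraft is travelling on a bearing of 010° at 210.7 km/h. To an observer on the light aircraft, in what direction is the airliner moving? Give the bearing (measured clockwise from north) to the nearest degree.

139°

Taking east as x and north as y: airliner velocity = (559.216, -398.885) km/h; light aircraft velocity = (36.588, 207.499) km/h.
Velocity of airliner relative to light aircraft = (559.216, -398.885) − (36.588, 207.499) = (522.628, -606.384) km/h.
Bearing = atan2(522.63, -606.38) = 139.24° clockwise from north.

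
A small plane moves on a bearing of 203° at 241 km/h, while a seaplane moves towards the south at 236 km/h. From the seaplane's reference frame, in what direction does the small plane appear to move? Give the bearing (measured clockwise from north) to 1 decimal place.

Taking east as x and north as y: small plane velocity = (-94.166, -221.842) km/h; seaplane velocity = (0.000, -236.000) km/h.
Velocity of small plane relative to seaplane = (-94.166, -221.842) − (0.000, -236.000) = (-94.166, 14.158) km/h.
Bearing = atan2(-94.17, 14.16) = 278.55° clockwise from north.

278.6°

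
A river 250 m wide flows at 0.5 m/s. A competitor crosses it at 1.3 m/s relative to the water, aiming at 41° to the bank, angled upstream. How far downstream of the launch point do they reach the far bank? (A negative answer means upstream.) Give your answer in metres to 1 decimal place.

Perpendicular speed = 0.853 m/s; crossing time = 250 / 0.853 = 293.126 s.
Net downstream speed = -0.481 m/s.
Drift = -0.481 × 293.126 = -141.029 m (upstream).

-141.0 m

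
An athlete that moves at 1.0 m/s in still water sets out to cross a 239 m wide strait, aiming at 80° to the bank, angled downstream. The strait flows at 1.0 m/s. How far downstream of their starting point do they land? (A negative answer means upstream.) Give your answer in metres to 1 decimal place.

284.8 m

Perpendicular speed = 0.985 m/s; crossing time = 239 / 0.985 = 242.687 s.
Net downstream speed = 1.174 m/s.
Drift = 1.174 × 242.687 = 284.829 m (downstream).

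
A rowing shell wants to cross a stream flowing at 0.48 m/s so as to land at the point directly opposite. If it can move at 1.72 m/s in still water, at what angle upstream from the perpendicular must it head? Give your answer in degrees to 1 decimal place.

To cancel the current, the upstream component of the rowing shell's velocity must equal the flow: 1.72 sin θ = 0.48.
sin θ = 0.48 / 1.72 = 0.2791.
θ = arcsin(0.2791) = 16.205°.

16.2°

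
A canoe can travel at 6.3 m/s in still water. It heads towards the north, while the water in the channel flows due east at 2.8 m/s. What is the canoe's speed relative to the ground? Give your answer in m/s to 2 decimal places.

6.89 m/s

Taking east as x and north as y: velocity relative to the water = (0.000, 6.300) m/s; the water relative to ground = (2.800, 0.000) m/s.
Velocity relative to ground = (0.000, 6.300) + (2.800, 0.000) = (2.800, 6.300) m/s.
Speed = |(2.800, 6.300)| = 6.894 m/s.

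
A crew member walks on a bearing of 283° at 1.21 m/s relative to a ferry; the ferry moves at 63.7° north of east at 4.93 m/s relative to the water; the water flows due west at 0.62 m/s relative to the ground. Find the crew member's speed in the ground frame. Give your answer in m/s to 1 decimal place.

In east/north components (m/s): crew member relative to ferry = (-1.179, 0.272); ferry relative to water = (2.184, 4.420); water relative to ground = (-0.620, 0.000).
Sum = (0.385, 4.692) m/s.
Speed = |(0.385, 4.692)| = 4.708 m/s.

4.7 m/s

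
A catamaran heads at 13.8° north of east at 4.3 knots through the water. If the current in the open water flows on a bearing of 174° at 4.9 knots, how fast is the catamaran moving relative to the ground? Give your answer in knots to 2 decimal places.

6.06 knots

Taking east as x and north as y: velocity relative to the water = (4.176, 1.026) knots; the water relative to ground = (0.512, -4.873) knots.
Velocity relative to ground = (4.176, 1.026) + (0.512, -4.873) = (4.688, -3.847) knots.
Speed = |(4.688, -3.847)| = 6.065 knots.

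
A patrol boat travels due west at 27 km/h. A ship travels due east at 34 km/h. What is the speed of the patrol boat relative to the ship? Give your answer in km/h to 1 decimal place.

Taking east as x and north as y: patrol boat velocity = (-27.000, 0.000) km/h; ship velocity = (34.000, 0.000) km/h.
Velocity of patrol boat relative to ship = (-27.000, 0.000) − (34.000, 0.000) = (-61.000, 0.000) km/h.
Magnitude = |(-61.000, 0.000)| = 61.000 km/h.

61.0 km/h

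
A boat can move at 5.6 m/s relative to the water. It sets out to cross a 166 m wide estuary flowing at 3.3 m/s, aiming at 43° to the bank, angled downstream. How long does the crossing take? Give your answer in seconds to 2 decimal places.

The component of the boat's velocity perpendicular to the bank is 5.6 × sin 43° = 3.819 m/s.
The current is parallel to the bank, so it does not affect the crossing time.
Time = 166 / 3.819 = 43.465 s.

43.46 s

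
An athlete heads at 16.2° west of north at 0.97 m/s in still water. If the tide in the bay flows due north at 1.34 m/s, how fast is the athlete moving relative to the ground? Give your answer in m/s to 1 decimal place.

Taking east as x and north as y: velocity relative to the water = (-0.271, 0.931) m/s; the water relative to ground = (0.000, 1.340) m/s.
Velocity relative to ground = (-0.271, 0.931) + (0.000, 1.340) = (-0.271, 2.271) m/s.
Speed = |(-0.271, 2.271)| = 2.288 m/s.

2.3 m/s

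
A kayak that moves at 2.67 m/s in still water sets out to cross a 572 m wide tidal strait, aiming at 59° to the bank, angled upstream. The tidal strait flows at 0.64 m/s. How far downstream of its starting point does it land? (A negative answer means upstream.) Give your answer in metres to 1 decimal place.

Perpendicular speed = 2.289 m/s; crossing time = 572 / 2.289 = 249.930 s.
Net downstream speed = -0.735 m/s.
Drift = -0.735 × 249.930 = -183.737 m (upstream).

-183.7 m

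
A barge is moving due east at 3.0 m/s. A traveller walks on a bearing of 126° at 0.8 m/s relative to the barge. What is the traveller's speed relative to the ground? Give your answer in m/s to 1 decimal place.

3.7 m/s

Taking east as x and north as y: barge velocity = (3.000, 0.000) m/s; traveller velocity relative to barge = (0.647, -0.470) m/s.
Velocity relative to ground = (3.000, 0.000) + (0.647, -0.470) = (3.647, -0.470) m/s.
Speed = |(3.647, -0.470)| = 3.677 m/s.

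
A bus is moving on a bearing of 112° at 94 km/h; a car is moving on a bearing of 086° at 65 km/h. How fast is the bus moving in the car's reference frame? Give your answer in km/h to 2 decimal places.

45.58 km/h

Taking east as x and north as y: bus velocity = (87.155, -35.213) km/h; car velocity = (64.842, 4.534) km/h.
Velocity of bus relative to car = (87.155, -35.213) − (64.842, 4.534) = (22.314, -39.747) km/h.
Magnitude = |(22.314, -39.747)| = 45.582 km/h.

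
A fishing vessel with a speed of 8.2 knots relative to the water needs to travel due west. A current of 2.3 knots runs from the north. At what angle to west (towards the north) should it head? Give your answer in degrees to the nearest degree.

16°

The current pushes perpendicular to the desired track; the heading must have a component into the current equal to 2.3 knots: 8.2 sin θ = 2.3.
sin θ = 0.2805, so θ = 16.289°.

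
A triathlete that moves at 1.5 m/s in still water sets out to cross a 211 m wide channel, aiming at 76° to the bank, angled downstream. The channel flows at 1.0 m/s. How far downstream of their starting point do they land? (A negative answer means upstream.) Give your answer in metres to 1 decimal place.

197.6 m

Perpendicular speed = 1.455 m/s; crossing time = 211 / 1.455 = 144.973 s.
Net downstream speed = 1.363 m/s.
Drift = 1.363 × 144.973 = 197.581 m (downstream).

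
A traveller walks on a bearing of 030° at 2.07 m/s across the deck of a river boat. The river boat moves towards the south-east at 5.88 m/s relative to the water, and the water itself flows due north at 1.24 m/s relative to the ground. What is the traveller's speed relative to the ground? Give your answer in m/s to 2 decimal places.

5.31 m/s

In east/north components (m/s): traveller relative to river boat = (1.035, 1.793); river boat relative to water = (4.158, -4.158); water relative to ground = (0.000, 1.240).
Sum = (5.193, -1.125) m/s.
Speed = |(5.193, -1.125)| = 5.313 m/s.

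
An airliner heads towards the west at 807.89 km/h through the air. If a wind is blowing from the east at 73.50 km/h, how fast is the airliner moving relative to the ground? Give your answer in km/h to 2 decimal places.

881.39 km/h

Taking east as x and north as y: velocity relative to the air = (-807.890, 0.000) km/h; the air relative to ground = (-73.500, 0.000) km/h.
Velocity relative to ground = (-807.890, 0.000) + (-73.500, 0.000) = (-881.390, 0.000) km/h.
Speed = |(-881.390, 0.000)| = 881.390 km/h.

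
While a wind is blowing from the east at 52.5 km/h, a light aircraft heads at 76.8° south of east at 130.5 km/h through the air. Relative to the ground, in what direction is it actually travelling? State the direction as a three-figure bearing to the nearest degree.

Taking east as x and north as y: velocity relative to the air = (29.800, -127.052) km/h; the air relative to ground = (-52.500, 0.000) km/h.
Velocity relative to ground = (29.800, -127.052) + (-52.500, 0.000) = (-22.700, -127.052) km/h.
Bearing = atan2(-22.70, -127.05) = 190.13° clockwise from north.

190°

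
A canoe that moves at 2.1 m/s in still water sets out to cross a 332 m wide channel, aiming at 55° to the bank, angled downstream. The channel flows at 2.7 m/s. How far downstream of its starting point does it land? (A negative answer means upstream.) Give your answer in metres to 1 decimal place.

753.6 m

Perpendicular speed = 1.720 m/s; crossing time = 332 / 1.720 = 192.999 s.
Net downstream speed = 3.905 m/s.
Drift = 3.905 × 192.999 = 753.565 m (downstream).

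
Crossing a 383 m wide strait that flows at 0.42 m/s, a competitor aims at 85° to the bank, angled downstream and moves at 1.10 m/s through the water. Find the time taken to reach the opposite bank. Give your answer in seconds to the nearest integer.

350 s

The component of the competitor's velocity perpendicular to the bank is 1.10 × sin 85° = 1.096 m/s.
Only the cross-stream component determines the crossing time; the current contributes nothing perpendicular to the bank.
Time = 383 / 1.096 = 349.512 s.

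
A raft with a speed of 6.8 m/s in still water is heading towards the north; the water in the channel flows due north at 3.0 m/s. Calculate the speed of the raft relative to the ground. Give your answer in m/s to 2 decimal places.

Taking east as x and north as y: velocity relative to the water = (0.000, 6.800) m/s; the water relative to ground = (0.000, 3.000) m/s.
Velocity relative to ground = (0.000, 6.800) + (0.000, 3.000) = (0.000, 9.800) m/s.
Speed = |(0.000, 9.800)| = 9.800 m/s.

9.80 m/s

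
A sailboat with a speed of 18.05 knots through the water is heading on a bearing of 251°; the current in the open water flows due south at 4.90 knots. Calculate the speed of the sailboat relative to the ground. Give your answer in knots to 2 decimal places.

Taking east as x and north as y: velocity relative to the water = (-17.067, -5.877) knots; the water relative to ground = (0.000, -4.900) knots.
Velocity relative to ground = (-17.067, -5.877) + (0.000, -4.900) = (-17.067, -10.777) knots.
Speed = |(-17.067, -10.777)| = 20.184 knots.

20.18 knots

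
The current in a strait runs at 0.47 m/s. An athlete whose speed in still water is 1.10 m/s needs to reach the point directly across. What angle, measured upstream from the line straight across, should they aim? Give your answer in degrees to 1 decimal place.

25.3°

To cancel the current, the upstream component of the athlete's velocity must equal the flow: 1.10 sin θ = 0.47.
sin θ = 0.47 / 1.10 = 0.4273.
θ = arcsin(0.4273) = 25.295°.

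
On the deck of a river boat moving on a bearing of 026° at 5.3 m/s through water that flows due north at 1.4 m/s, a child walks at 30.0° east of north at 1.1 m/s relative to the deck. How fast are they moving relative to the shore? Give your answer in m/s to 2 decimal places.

In east/north components (m/s): child relative to river boat = (0.550, 0.953); river boat relative to water = (2.323, 4.764); water relative to ground = (0.000, 1.400).
Sum = (2.873, 7.116) m/s.
Speed = |(2.873, 7.116)| = 7.674 m/s.

7.67 m/s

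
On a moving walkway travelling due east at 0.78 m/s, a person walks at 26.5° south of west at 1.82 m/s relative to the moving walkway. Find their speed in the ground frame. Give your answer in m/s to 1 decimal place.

1.2 m/s

Taking east as x and north as y: moving walkway velocity = (0.780, 0.000) m/s; person velocity relative to moving walkway = (-1.629, -0.812) m/s.
Velocity relative to ground = (0.780, 0.000) + (-1.629, -0.812) = (-0.849, -0.812) m/s.
Speed = |(-0.849, -0.812)| = 1.175 m/s.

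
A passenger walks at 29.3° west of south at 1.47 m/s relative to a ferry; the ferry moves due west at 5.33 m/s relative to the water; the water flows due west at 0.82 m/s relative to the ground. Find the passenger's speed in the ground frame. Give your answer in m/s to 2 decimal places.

In east/north components (m/s): passenger relative to ferry = (-0.719, -1.282); ferry relative to water = (-5.330, 0.000); water relative to ground = (-0.820, 0.000).
Sum = (-6.869, -1.282) m/s.
Speed = |(-6.869, -1.282)| = 6.988 m/s.

6.99 m/s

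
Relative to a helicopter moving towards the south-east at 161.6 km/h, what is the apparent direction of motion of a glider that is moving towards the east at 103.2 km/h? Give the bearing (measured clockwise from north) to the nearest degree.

354°

Taking east as x and north as y: glider velocity = (103.200, 0.000) km/h; helicopter velocity = (114.268, -114.268) km/h.
Velocity of glider relative to helicopter = (103.200, 0.000) − (114.268, -114.268) = (-11.068, 114.268) km/h.
Bearing = atan2(-11.07, 114.27) = 354.47° clockwise from north.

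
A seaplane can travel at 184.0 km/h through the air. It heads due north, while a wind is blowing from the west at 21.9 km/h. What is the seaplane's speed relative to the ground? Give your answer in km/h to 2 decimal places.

Taking east as x and north as y: velocity relative to the air = (0.000, 184.000) km/h; the air relative to ground = (21.900, 0.000) km/h.
Velocity relative to ground = (0.000, 184.000) + (21.900, 0.000) = (21.900, 184.000) km/h.
Speed = |(21.900, 184.000)| = 185.299 km/h.

185.30 km/h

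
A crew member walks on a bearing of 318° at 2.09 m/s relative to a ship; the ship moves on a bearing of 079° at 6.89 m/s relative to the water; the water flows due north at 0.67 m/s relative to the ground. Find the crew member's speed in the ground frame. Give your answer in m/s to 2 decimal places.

6.43 m/s

In east/north components (m/s): crew member relative to ship = (-1.398, 1.553); ship relative to water = (6.763, 1.315); water relative to ground = (0.000, 0.670).
Sum = (5.365, 3.538) m/s.
Speed = |(5.365, 3.538)| = 6.426 m/s.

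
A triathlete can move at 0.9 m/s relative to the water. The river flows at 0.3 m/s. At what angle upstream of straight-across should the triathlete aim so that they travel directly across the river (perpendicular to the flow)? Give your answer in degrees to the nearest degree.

19°

To cancel the current, the upstream component of the triathlete's velocity must equal the flow: 0.9 sin θ = 0.3.
sin θ = 0.3 / 0.9 = 0.3333.
θ = arcsin(0.3333) = 19.471°.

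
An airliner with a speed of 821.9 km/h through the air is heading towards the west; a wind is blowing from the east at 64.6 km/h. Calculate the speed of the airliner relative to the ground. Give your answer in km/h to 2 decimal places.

886.50 km/h

Taking east as x and north as y: velocity relative to the air = (-821.900, 0.000) km/h; the air relative to ground = (-64.600, 0.000) km/h.
Velocity relative to ground = (-821.900, 0.000) + (-64.600, 0.000) = (-886.500, 0.000) km/h.
Speed = |(-886.500, 0.000)| = 886.500 km/h.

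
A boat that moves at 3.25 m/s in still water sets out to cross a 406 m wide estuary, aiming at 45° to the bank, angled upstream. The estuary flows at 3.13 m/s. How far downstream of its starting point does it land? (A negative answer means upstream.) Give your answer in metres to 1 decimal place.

147.0 m

Perpendicular speed = 2.298 m/s; crossing time = 406 / 2.298 = 176.668 s.
Net downstream speed = 0.832 m/s.
Drift = 0.832 × 176.668 = 146.971 m (downstream).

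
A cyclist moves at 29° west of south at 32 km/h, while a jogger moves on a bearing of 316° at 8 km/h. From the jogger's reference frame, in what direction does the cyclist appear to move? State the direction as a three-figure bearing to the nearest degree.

Taking east as x and north as y: cyclist velocity = (-15.514, -27.988) km/h; jogger velocity = (-5.557, 5.755) km/h.
Velocity of cyclist relative to jogger = (-15.514, -27.988) − (-5.557, 5.755) = (-9.957, -33.743) km/h.
Bearing = atan2(-9.96, -33.74) = 196.44° clockwise from north.

196°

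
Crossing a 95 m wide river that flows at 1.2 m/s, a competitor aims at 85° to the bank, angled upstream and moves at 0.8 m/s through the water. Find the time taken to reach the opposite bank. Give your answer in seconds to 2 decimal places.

The component of the competitor's velocity perpendicular to the bank is 0.8 × sin 85° = 0.797 m/s.
The flow acts along the bank and has no component across it.
Time = 95 / 0.797 = 119.204 s.

119.20 s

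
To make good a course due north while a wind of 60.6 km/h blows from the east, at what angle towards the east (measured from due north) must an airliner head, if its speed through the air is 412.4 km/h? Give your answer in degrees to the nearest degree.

The wind pushes perpendicular to the desired track; the heading must have a component into the wind equal to 60.6 km/h: 412.4 sin θ = 60.6.
sin θ = 0.1469, so θ = 8.450°.

8°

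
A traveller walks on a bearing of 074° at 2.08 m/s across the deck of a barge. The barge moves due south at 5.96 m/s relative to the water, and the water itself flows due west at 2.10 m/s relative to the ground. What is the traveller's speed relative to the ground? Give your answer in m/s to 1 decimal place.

5.4 m/s

In east/north components (m/s): traveller relative to barge = (1.999, 0.573); barge relative to water = (0.000, -5.960); water relative to ground = (-2.100, 0.000).
Sum = (-0.101, -5.387) m/s.
Speed = |(-0.101, -5.387)| = 5.388 m/s.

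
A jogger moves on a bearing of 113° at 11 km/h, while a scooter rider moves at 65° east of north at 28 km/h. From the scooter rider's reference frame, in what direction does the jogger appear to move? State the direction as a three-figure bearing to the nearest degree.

223°

Taking east as x and north as y: jogger velocity = (10.126, -4.298) km/h; scooter rider velocity = (25.377, 11.833) km/h.
Velocity of jogger relative to scooter rider = (10.126, -4.298) − (25.377, 11.833) = (-15.251, -16.131) km/h.
Bearing = atan2(-15.25, -16.13) = 223.39° clockwise from north.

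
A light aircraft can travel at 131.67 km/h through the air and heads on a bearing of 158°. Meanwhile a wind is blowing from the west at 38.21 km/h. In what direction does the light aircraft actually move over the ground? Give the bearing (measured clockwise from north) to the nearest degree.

144°

Taking east as x and north as y: velocity relative to the air = (49.324, -122.082) km/h; the air relative to ground = (38.210, 0.000) km/h.
Velocity relative to ground = (49.324, -122.082) + (38.210, 0.000) = (87.534, -122.082) km/h.
Bearing = atan2(87.53, -122.08) = 144.36° clockwise from north.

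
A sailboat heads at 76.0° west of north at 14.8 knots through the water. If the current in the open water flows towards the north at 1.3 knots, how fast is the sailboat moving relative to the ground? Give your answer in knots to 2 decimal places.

15.17 knots

Taking east as x and north as y: velocity relative to the water = (-14.360, 3.580) knots; the water relative to ground = (0.000, 1.300) knots.
Velocity relative to ground = (-14.360, 3.580) + (0.000, 1.300) = (-14.360, 4.880) knots.
Speed = |(-14.360, 4.880)| = 15.167 knots.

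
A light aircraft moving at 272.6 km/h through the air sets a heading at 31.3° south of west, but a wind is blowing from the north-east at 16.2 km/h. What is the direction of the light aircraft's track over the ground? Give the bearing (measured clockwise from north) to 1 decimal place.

237.9°

Taking east as x and north as y: velocity relative to the air = (-232.925, -141.621) km/h; the air relative to ground = (-11.455, -11.455) km/h.
Velocity relative to ground = (-232.925, -141.621) + (-11.455, -11.455) = (-244.381, -153.076) km/h.
Bearing = atan2(-244.38, -153.08) = 237.94° clockwise from north.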